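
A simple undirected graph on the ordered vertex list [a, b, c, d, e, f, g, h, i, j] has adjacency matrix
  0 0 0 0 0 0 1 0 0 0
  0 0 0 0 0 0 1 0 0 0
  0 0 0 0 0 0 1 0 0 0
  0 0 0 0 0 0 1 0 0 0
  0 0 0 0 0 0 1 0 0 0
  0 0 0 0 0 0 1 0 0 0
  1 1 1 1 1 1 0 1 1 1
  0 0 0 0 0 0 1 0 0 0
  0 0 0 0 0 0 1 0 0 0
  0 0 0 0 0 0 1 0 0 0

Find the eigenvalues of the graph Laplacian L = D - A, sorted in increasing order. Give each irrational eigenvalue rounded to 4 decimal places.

Each diagonal entry of L is the vertex degree and each off-diagonal entry is -1 where an edge is present, 0 otherwise; in the order [a, b, c, d, e, f, g, h, i, j] the diagonal is [1, 1, 1, 1, 1, 1, 9, 1, 1, 1]. Since every row of L sums to 0, the all-ones vector is in the kernel and 0 is an eigenvalue. The single zero eigenvalue shows the graph is connected. By the matrix-tree theorem the graph has (1/10) * product of the nonzero eigenvalues = 1 spanning tree.

[0, 1, 1, 1, 1, 1, 1, 1, 1, 10]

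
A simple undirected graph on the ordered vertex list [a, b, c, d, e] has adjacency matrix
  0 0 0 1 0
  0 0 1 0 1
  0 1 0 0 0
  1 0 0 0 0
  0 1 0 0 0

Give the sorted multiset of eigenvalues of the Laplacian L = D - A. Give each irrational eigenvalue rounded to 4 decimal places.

[0, 0, 1, 2, 3]

Each diagonal entry of L is the vertex degree and each off-diagonal entry is -1 where an edge is present, 0 otherwise; in the order [a, b, c, d, e] the diagonal is [1, 2, 1, 1, 1]. Diagonalising L (or applying a numerical eigensolver to the 5x5 matrix) gives the spectrum above. The 2 zero eigenvalues correspond to the 2 connected components. The eigenvalues sum to 6, which equals trace(L) = 2|E|. There are 2 zeros in the spectrum, matching the 2 components.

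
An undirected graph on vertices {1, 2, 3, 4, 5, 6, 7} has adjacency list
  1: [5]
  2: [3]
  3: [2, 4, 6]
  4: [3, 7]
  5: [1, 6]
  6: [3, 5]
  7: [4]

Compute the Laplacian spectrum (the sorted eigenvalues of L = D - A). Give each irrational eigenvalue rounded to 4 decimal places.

[0, 0.2603, 0.6262, 1.4055, 2.2742, 3.0996, 4.3342]

With the vertex order [1, 2, 3, 4, 5, 6, 7], the degrees are [1, 1, 3, 2, 2, 2, 1], giving D = diag(1, 1, 3, 2, 2, 2, 1) and L = D - A. Since every row of L sums to 0, the all-ones vector is in the kernel and 0 is an eigenvalue. The single zero eigenvalue shows the graph is connected. By the matrix-tree theorem the graph has (1/7) * product of the nonzero eigenvalues = 1 spanning tree. The eigenvalues sum to 12, which equals trace(L) = 2|E|.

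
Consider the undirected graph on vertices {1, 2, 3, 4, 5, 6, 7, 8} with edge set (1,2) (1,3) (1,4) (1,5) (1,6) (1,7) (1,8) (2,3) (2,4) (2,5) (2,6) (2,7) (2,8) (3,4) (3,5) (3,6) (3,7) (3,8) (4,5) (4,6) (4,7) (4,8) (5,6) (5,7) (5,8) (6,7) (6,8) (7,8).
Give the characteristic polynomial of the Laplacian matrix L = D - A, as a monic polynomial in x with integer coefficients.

x^8 - 56x^7 + 1344x^6 - 17920x^5 + 143360x^4 - 688128x^3 + 1835008x^2 - 2097152x

Each diagonal entry of L is the vertex degree and each off-diagonal entry is -1 where an edge is present, 0 otherwise; in the order [1, 2, 3, 4, 5, 6, 7, 8] the diagonal is [7, 7, 7, 7, 7, 7, 7, 7]. Computing det(xI - L) by cofactor expansion (or equivalently via sum-over-permutations) gives x^8 - 56x^7 + 1344x^6 - 17920x^5 + 143360x^4 - 688128x^3 + 1835008x^2 - 2097152x. Since p(0) = det(-L) = 0, x divides p(x). The largest eigenvalue, 8, is at most the vertex count 8.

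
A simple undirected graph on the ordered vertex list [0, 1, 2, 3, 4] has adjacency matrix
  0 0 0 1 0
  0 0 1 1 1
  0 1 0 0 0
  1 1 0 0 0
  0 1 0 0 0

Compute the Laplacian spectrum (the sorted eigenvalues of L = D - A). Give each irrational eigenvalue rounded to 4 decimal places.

Reading degrees in the order [0, 1, 2, 3, 4] gives [1, 3, 1, 2, 1]; set D = diag(1, 3, 1, 2, 1) and form L = D - A. Diagonalising L (or applying a numerical eigensolver to the 5x5 matrix) gives the spectrum above. By the matrix-tree theorem the graph has (1/5) * product of the nonzero eigenvalues = 1 spanning tree. The largest eigenvalue, 4.1701, is at most the vertex count 5.

[0, 0.5188, 1, 2.3111, 4.1701]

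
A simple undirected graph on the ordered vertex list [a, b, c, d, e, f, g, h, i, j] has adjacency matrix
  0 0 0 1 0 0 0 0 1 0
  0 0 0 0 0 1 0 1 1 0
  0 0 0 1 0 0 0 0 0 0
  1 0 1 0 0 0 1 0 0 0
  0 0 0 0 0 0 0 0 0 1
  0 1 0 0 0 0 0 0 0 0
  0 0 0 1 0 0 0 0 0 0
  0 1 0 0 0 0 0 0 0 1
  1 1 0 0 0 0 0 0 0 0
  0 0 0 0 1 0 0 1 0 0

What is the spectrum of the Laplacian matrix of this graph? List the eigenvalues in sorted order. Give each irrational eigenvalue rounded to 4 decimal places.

With the vertex order [a, b, c, d, e, f, g, h, i, j], the degrees are [2, 3, 1, 3, 1, 1, 1, 2, 2, 2], giving D = diag(2, 3, 1, 3, 1, 1, 1, 2, 2, 2) and L = D - A. Diagonalising L (or applying a numerical eigensolver to the 10x10 matrix) gives the spectrum above. There is one zero in the spectrum, matching the 1 component.

[0, 0.1257, 0.4097, 1, 1, 1.4295, 2.4234, 3.0954, 4.0925, 4.4238]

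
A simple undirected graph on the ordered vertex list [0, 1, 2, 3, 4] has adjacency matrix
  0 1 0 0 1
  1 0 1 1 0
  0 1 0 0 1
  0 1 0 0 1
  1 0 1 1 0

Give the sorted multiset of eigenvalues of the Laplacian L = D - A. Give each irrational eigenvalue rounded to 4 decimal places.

[0, 2, 2, 3, 5]

Reading degrees in the order [0, 1, 2, 3, 4] gives [2, 3, 2, 2, 3]; set D = diag(2, 3, 2, 2, 3) and form L = D - A. Since every row of L sums to 0, the all-ones vector is in the kernel and 0 is an eigenvalue. The single zero eigenvalue shows the graph is connected. The eigenvalues sum to 12, which equals trace(L) = 2|E|. By the matrix-tree theorem the graph has (1/5) * product of the nonzero eigenvalues = 12 spanning trees.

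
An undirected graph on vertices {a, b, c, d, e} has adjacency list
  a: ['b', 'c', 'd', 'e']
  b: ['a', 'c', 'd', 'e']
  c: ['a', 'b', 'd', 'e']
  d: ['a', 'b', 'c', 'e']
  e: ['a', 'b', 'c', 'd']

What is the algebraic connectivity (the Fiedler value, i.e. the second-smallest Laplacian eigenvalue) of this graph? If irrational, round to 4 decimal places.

With the vertex order [a, b, c, d, e], the degrees are [4, 4, 4, 4, 4], giving D = diag(4, 4, 4, 4, 4) and L = D - A. The smallest Laplacian eigenvalue is always 0. The next one, lambda_2 = 5, measures how hard the graph is to disconnect: larger values mean better connectivity. There is one zero in the spectrum, matching the 1 component. By the matrix-tree theorem the graph has (1/5) * product of the nonzero eigenvalues = 125 spanning trees.

5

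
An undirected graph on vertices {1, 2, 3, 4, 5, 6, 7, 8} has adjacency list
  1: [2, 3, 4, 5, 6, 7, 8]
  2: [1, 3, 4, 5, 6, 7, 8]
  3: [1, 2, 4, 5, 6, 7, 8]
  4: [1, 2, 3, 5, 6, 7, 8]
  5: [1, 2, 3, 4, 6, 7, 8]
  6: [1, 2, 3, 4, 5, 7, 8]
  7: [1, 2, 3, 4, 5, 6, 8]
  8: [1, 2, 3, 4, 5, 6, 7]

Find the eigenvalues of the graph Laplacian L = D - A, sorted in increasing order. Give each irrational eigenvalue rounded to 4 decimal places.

With the vertex order [1, 2, 3, 4, 5, 6, 7, 8], the degrees are [7, 7, 7, 7, 7, 7, 7, 7], giving D = diag(7, 7, 7, 7, 7, 7, 7, 7) and L = D - A. Since every row of L sums to 0, the all-ones vector is in the kernel and 0 is an eigenvalue. The single zero eigenvalue shows the graph is connected. There is one zero in the spectrum, matching the 1 component. By the matrix-tree theorem the graph has (1/8) * product of the nonzero eigenvalues = 262144 spanning trees.

[0, 8, 8, 8, 8, 8, 8, 8]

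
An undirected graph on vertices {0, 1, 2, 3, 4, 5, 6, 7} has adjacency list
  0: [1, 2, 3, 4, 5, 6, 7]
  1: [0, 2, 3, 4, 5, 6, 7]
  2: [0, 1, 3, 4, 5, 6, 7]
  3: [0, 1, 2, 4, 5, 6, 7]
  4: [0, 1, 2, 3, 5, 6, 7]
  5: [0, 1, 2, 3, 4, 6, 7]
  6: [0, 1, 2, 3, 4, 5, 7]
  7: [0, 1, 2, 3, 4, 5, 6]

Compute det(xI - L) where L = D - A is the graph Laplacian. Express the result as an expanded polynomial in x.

x^8 - 56x^7 + 1344x^6 - 17920x^5 + 143360x^4 - 688128x^3 + 1835008x^2 - 2097152x

Each diagonal entry of L is the vertex degree and each off-diagonal entry is -1 where an edge is present, 0 otherwise; in the order [0, 1, 2, 3, 4, 5, 6, 7] the diagonal is [7, 7, 7, 7, 7, 7, 7, 7]. Computing det(xI - L) by cofactor expansion (or equivalently via sum-over-permutations) gives x^8 - 56x^7 + 1344x^6 - 17920x^5 + 143360x^4 - 688128x^3 + 1835008x^2 - 2097152x. The coefficient of x^7 equals -trace(L) = -56, matching the sum of degrees. There is one zero in the spectrum, matching the 1 component.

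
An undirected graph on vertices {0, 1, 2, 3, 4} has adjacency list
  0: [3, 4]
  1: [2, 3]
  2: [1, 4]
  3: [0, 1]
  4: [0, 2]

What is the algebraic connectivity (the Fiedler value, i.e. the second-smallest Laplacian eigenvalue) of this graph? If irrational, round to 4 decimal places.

Reading degrees in the order [0, 1, 2, 3, 4] gives [2, 2, 2, 2, 2]; set D = diag(2, 2, 2, 2, 2) and form L = D - A. Computing the eigenvalues of L and sorting gives [0, 1.3820, 1.3820, 3.6180, 3.6180]. The Fiedler value lambda_2 = 1.3820 is strictly positive, so the graph is connected. There is one zero in the spectrum, matching the 1 component.

1.3820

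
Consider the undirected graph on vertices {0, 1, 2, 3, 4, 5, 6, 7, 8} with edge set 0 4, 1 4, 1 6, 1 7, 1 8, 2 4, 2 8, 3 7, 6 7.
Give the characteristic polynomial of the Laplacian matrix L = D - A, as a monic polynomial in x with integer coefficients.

x^9 - 18x^8 + 129x^7 - 472x^6 + 938x^5 - 994x^4 + 511x^3 - 96x^2

With the vertex order [0, 1, 2, 3, 4, 5, 6, 7, 8], the degrees are [1, 4, 2, 1, 3, 0, 2, 3, 2], giving D = diag(1, 4, 2, 1, 3, 0, 2, 3, 2) and L = D - A. L has integer entries, so p(x) = det(xI - L) has integer coefficients. Expanding the determinant yields x^9 - 18x^8 + 129x^7 - 472x^6 + 938x^5 - 994x^4 + 511x^3 - 96x^2. The coefficient of x^8 equals -trace(L) = -18, matching the sum of degrees. The eigenvalues sum to 18, which equals trace(L) = 2|E|.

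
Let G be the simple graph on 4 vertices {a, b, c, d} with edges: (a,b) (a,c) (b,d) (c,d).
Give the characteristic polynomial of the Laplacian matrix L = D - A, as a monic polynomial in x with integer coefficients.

x^4 - 8x^3 + 20x^2 - 16x

Reading degrees in the order [a, b, c, d] gives [2, 2, 2, 2]; set D = diag(2, 2, 2, 2) and form L = D - A. The eigenvalues of L are [0, 2, 2, 4]; the characteristic polynomial is the product of (x - lambda_i), which multiplies out to x^4 - 8x^3 + 20x^2 - 16x. Since p(0) = det(-L) = 0, x divides p(x). By the matrix-tree theorem the graph has (1/4) * product of the nonzero eigenvalues = 4 spanning trees.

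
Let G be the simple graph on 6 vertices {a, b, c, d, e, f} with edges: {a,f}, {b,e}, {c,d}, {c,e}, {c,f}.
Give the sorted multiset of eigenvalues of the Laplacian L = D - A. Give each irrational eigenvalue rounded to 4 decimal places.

[0, 0.3820, 0.6972, 2, 2.6180, 4.3028]

Each diagonal entry of L is the vertex degree and each off-diagonal entry is -1 where an edge is present, 0 otherwise; in the order [a, b, c, d, e, f] the diagonal is [1, 1, 3, 1, 2, 2]. L is symmetric positive semidefinite, so every eigenvalue is real and nonnegative. The single zero eigenvalue shows the graph is connected. The largest eigenvalue, 4.3028, is at most the vertex count 6.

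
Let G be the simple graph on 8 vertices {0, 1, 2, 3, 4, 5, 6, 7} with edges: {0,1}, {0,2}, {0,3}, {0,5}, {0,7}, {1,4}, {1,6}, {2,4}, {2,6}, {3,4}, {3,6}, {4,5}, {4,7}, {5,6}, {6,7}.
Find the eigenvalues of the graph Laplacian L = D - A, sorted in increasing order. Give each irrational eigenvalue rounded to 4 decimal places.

[0, 3, 3, 3, 3, 5, 5, 8]

With the vertex order [0, 1, 2, 3, 4, 5, 6, 7], the degrees are [5, 3, 3, 3, 5, 3, 5, 3], giving D = diag(5, 3, 3, 3, 5, 3, 5, 3) and L = D - A. Diagonalising L (or applying a numerical eigensolver to the 8x8 matrix) gives the spectrum above. By the matrix-tree theorem the graph has (1/8) * product of the nonzero eigenvalues = 2025 spanning trees. The largest eigenvalue, 8, is at most the vertex count 8.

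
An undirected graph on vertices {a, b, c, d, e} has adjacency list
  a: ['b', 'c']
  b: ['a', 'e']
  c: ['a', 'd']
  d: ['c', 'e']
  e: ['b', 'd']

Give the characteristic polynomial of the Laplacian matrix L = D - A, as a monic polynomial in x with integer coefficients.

x^5 - 10x^4 + 35x^3 - 50x^2 + 25x

Each diagonal entry of L is the vertex degree and each off-diagonal entry is -1 where an edge is present, 0 otherwise; in the order [a, b, c, d, e] the diagonal is [2, 2, 2, 2, 2]. Computing det(xI - L) by cofactor expansion (or equivalently via sum-over-permutations) gives x^5 - 10x^4 + 35x^3 - 50x^2 + 25x. The coefficient of x^4 equals -trace(L) = -10, matching the sum of degrees. The largest eigenvalue, 3.6180, is at most the vertex count 5.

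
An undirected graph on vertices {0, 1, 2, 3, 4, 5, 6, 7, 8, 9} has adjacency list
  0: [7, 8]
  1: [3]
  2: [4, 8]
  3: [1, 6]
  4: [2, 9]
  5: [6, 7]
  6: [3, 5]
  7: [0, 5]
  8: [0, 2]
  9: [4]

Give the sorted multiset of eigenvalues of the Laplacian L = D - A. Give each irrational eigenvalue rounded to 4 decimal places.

With the vertex order [0, 1, 2, 3, 4, 5, 6, 7, 8, 9], the degrees are [2, 1, 2, 2, 2, 2, 2, 2, 2, 1], giving D = diag(2, 1, 2, 2, 2, 2, 2, 2, 2, 1) and L = D - A. The multiplicity of 0 as a Laplacian eigenvalue equals the number of connected components. The single zero eigenvalue shows the graph is connected. The eigenvalues sum to 18, which equals trace(L) = 2|E|.

[0, 0.0979, 0.3820, 0.8244, 1.3820, 2, 2.6180, 3.1756, 3.6180, 3.9021]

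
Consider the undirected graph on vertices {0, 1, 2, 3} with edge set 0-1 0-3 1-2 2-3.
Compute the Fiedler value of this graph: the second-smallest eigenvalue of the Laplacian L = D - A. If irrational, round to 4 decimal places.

2

With the vertex order [0, 1, 2, 3], the degrees are [2, 2, 2, 2], giving D = diag(2, 2, 2, 2) and L = D - A. The sorted Laplacian eigenvalues are [0, 2, 2, 4]; the algebraic connectivity is the second entry, 2. There is one zero in the spectrum, matching the 1 component. The largest eigenvalue, 4, is at most the vertex count 4.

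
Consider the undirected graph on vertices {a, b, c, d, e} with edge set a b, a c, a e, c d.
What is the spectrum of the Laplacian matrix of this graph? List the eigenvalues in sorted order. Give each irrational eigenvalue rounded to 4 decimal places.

With the vertex order [a, b, c, d, e], the degrees are [3, 1, 2, 1, 1], giving D = diag(3, 1, 2, 1, 1) and L = D - A. L is symmetric positive semidefinite, so every eigenvalue is real and nonnegative. The single zero eigenvalue shows the graph is connected. The eigenvalues sum to 8, which equals trace(L) = 2|E|.

[0, 0.5188, 1, 2.3111, 4.1701]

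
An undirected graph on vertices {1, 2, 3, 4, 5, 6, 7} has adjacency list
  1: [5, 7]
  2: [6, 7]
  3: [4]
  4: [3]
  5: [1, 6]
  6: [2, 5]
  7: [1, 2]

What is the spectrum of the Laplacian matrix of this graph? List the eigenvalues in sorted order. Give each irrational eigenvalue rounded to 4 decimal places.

[0, 0, 1.3820, 1.3820, 2, 3.6180, 3.6180]

Each diagonal entry of L is the vertex degree and each off-diagonal entry is -1 where an edge is present, 0 otherwise; in the order [1, 2, 3, 4, 5, 6, 7] the diagonal is [2, 2, 1, 1, 2, 2, 2]. L is symmetric positive semidefinite, so every eigenvalue is real and nonnegative. The 2 zero eigenvalues correspond to the 2 connected components.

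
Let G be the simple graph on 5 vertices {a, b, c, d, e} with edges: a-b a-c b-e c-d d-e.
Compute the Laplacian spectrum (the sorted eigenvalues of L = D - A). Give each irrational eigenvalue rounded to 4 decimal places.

[0, 1.3820, 1.3820, 3.6180, 3.6180]

Each diagonal entry of L is the vertex degree and each off-diagonal entry is -1 where an edge is present, 0 otherwise; in the order [a, b, c, d, e] the diagonal is [2, 2, 2, 2, 2]. L is symmetric positive semidefinite, so every eigenvalue is real and nonnegative. The single zero eigenvalue shows the graph is connected. By the matrix-tree theorem the graph has (1/5) * product of the nonzero eigenvalues = 5 spanning trees. The largest eigenvalue, 3.6180, is at most the vertex count 5.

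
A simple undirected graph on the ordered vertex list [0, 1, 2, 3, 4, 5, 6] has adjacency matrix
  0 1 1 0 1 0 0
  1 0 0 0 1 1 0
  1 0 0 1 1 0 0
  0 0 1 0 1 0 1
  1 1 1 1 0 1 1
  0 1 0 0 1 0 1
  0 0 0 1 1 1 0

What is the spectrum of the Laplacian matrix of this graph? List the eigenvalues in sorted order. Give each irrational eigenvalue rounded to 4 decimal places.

Reading degrees in the order [0, 1, 2, 3, 4, 5, 6] gives [3, 3, 3, 3, 6, 3, 3]; set D = diag(3, 3, 3, 3, 6, 3, 3) and form L = D - A. Since every row of L sums to 0, the all-ones vector is in the kernel and 0 is an eigenvalue. By the matrix-tree theorem the graph has (1/7) * product of the nonzero eigenvalues = 320 spanning trees.

[0, 2, 2, 4, 4, 5, 7]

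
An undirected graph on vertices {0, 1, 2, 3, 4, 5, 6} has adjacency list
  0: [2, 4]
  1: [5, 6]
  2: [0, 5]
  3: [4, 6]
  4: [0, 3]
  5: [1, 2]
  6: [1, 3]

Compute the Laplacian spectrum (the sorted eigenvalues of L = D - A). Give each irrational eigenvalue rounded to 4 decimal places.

[0, 0.7530, 0.7530, 2.4450, 2.4450, 3.8019, 3.8019]

Each diagonal entry of L is the vertex degree and each off-diagonal entry is -1 where an edge is present, 0 otherwise; in the order [0, 1, 2, 3, 4, 5, 6] the diagonal is [2, 2, 2, 2, 2, 2, 2]. The multiplicity of 0 as a Laplacian eigenvalue equals the number of connected components. The single zero eigenvalue shows the graph is connected. By the matrix-tree theorem the graph has (1/7) * product of the nonzero eigenvalues = 7 spanning trees.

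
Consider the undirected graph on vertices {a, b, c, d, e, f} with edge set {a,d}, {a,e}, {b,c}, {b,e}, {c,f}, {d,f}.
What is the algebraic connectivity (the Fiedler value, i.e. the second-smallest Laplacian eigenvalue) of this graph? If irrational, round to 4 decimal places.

1

With the vertex order [a, b, c, d, e, f], the degrees are [2, 2, 2, 2, 2, 2], giving D = diag(2, 2, 2, 2, 2, 2) and L = D - A. The smallest Laplacian eigenvalue is always 0. The next one, lambda_2 = 1, measures how hard the graph is to disconnect: larger values mean better connectivity. By the matrix-tree theorem the graph has (1/6) * product of the nonzero eigenvalues = 6 spanning trees. There is one zero in the spectrum, matching the 1 component.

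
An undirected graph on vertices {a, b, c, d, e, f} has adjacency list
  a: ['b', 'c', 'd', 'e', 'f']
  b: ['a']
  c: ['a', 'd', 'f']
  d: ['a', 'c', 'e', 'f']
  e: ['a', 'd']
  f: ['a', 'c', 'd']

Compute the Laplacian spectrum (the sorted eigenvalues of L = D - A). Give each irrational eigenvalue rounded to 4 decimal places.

With the vertex order [a, b, c, d, e, f], the degrees are [5, 1, 3, 4, 2, 3], giving D = diag(5, 1, 3, 4, 2, 3) and L = D - A. Diagonalising L (or applying a numerical eigensolver to the 6x6 matrix) gives the spectrum above. The single zero eigenvalue shows the graph is connected. By the matrix-tree theorem the graph has (1/6) * product of the nonzero eigenvalues = 40 spanning trees.

[0, 1, 2, 4, 5, 6]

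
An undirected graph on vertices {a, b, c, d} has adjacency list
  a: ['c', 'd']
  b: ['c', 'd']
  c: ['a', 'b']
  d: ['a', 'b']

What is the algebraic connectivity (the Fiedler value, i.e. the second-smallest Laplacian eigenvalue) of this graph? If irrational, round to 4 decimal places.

2

Reading degrees in the order [a, b, c, d] gives [2, 2, 2, 2]; set D = diag(2, 2, 2, 2) and form L = D - A. The smallest Laplacian eigenvalue is always 0. The next one, lambda_2 = 2, measures how hard the graph is to disconnect: larger values mean better connectivity.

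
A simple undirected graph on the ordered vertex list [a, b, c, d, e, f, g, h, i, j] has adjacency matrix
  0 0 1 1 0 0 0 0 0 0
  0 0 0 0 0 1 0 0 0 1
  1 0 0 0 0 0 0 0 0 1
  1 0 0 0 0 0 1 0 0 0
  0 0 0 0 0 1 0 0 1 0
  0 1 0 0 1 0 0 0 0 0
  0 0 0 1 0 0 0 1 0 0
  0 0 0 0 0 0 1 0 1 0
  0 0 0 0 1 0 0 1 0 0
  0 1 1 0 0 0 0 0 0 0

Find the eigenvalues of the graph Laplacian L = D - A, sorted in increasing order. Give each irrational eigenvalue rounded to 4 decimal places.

[0, 0.3820, 0.3820, 1.3820, 1.3820, 2.6180, 2.6180, 3.6180, 3.6180, 4]

Each diagonal entry of L is the vertex degree and each off-diagonal entry is -1 where an edge is present, 0 otherwise; in the order [a, b, c, d, e, f, g, h, i, j] the diagonal is [2, 2, 2, 2, 2, 2, 2, 2, 2, 2]. Diagonalising L (or applying a numerical eigensolver to the 10x10 matrix) gives the spectrum above. There is one zero in the spectrum, matching the 1 component. The eigenvalues sum to 20, which equals trace(L) = 2|E|.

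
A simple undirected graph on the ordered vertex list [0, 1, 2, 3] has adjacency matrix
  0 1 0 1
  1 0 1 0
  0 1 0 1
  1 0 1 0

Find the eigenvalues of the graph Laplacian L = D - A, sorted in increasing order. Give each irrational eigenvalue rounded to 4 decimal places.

[0, 2, 2, 4]

Reading degrees in the order [0, 1, 2, 3] gives [2, 2, 2, 2]; set D = diag(2, 2, 2, 2) and form L = D - A. Diagonalising L (or applying a numerical eigensolver to the 4x4 matrix) gives the spectrum above. The single zero eigenvalue shows the graph is connected. By the matrix-tree theorem the graph has (1/4) * product of the nonzero eigenvalues = 4 spanning trees.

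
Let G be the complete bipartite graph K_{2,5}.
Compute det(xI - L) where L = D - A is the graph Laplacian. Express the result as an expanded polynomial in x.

The graph has 7 vertices and degree multiset [5, 5, 2, 2, 2, 2, 2]; D is the diagonal matrix of degrees and L = D - A. L has integer entries, so p(x) = det(xI - L) has integer coefficients. Expanding the determinant yields x^7 - 20x^6 + 155x^5 - 600x^4 + 1240x^3 - 1312x^2 + 560x. Since p(0) = det(-L) = 0, x divides p(x).

x^7 - 20x^6 + 155x^5 - 600x^4 + 1240x^3 - 1312x^2 + 560x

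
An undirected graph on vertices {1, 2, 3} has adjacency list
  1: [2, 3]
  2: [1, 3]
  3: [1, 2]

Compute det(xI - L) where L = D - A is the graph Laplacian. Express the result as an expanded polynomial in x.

x^3 - 6x^2 + 9x

With the vertex order [1, 2, 3], the degrees are [2, 2, 2], giving D = diag(2, 2, 2) and L = D - A. The eigenvalues of L are [0, 3, 3]; the characteristic polynomial is the product of (x - lambda_i), which multiplies out to x^3 - 6x^2 + 9x. The constant term is 0 because L is singular (the all-ones vector lies in its kernel).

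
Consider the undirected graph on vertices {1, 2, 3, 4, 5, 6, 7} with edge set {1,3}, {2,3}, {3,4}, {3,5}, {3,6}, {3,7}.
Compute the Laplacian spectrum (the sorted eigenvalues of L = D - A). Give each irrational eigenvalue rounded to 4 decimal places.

Reading degrees in the order [1, 2, 3, 4, 5, 6, 7] gives [1, 1, 6, 1, 1, 1, 1]; set D = diag(1, 1, 6, 1, 1, 1, 1) and form L = D - A. The multiplicity of 0 as a Laplacian eigenvalue equals the number of connected components. By the matrix-tree theorem the graph has (1/7) * product of the nonzero eigenvalues = 1 spanning tree. The largest eigenvalue, 7, is at most the vertex count 7.

[0, 1, 1, 1, 1, 1, 7]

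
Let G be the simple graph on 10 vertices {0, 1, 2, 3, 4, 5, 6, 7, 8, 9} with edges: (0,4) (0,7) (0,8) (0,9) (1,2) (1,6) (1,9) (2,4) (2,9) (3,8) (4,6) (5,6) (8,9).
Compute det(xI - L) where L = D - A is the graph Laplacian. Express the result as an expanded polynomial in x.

x^10 - 26x^9 + 285x^8 - 1716x^7 + 6199x^6 - 13782x^5 + 18610x^4 - 14512x^3 + 5880x^2 - 940x

With the vertex order [0, 1, 2, 3, 4, 5, 6, 7, 8, 9], the degrees are [4, 3, 3, 1, 3, 1, 3, 1, 3, 4], giving D = diag(4, 3, 3, 1, 3, 1, 3, 1, 3, 4) and L = D - A. Computing det(xI - L) by cofactor expansion (or equivalently via sum-over-permutations) gives x^10 - 26x^9 + 285x^8 - 1716x^7 + 6199x^6 - 13782x^5 + 18610x^4 - 14512x^3 + 5880x^2 - 940x. The coefficient of x^9 equals -trace(L) = -26, matching the sum of degrees. By the matrix-tree theorem the graph has (1/10) * product of the nonzero eigenvalues = 94 spanning trees.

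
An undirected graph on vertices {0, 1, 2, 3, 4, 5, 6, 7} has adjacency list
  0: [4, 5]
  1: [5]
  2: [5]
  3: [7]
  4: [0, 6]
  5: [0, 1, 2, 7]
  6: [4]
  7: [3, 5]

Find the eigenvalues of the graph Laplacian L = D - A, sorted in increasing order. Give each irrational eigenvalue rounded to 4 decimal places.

[0, 0.2538, 0.5472, 1, 1.4689, 2.4066, 3.1504, 5.1732]

Each diagonal entry of L is the vertex degree and each off-diagonal entry is -1 where an edge is present, 0 otherwise; in the order [0, 1, 2, 3, 4, 5, 6, 7] the diagonal is [2, 1, 1, 1, 2, 4, 1, 2]. The multiplicity of 0 as a Laplacian eigenvalue equals the number of connected components. The single zero eigenvalue shows the graph is connected. By the matrix-tree theorem the graph has (1/8) * product of the nonzero eigenvalues = 1 spanning tree. There is one zero in the spectrum, matching the 1 component.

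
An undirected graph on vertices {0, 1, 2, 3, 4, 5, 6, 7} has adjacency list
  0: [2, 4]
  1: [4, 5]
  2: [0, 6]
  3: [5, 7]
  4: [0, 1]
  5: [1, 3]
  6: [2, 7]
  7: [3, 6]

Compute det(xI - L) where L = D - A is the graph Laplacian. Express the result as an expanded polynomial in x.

Each diagonal entry of L is the vertex degree and each off-diagonal entry is -1 where an edge is present, 0 otherwise; in the order [0, 1, 2, 3, 4, 5, 6, 7] the diagonal is [2, 2, 2, 2, 2, 2, 2, 2]. Computing det(xI - L) by cofactor expansion (or equivalently via sum-over-permutations) gives x^8 - 16x^7 + 104x^6 - 352x^5 + 660x^4 - 672x^3 + 336x^2 - 64x. Since p(0) = det(-L) = 0, x divides p(x). The eigenvalues sum to 16, which equals trace(L) = 2|E|.

x^8 - 16x^7 + 104x^6 - 352x^5 + 660x^4 - 672x^3 + 336x^2 - 64x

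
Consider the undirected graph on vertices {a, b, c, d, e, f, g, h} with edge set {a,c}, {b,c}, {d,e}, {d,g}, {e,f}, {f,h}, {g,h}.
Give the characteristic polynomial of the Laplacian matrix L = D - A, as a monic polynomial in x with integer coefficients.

x^8 - 14x^7 + 78x^6 - 220x^5 + 330x^4 - 250x^3 + 75x^2

Reading degrees in the order [a, b, c, d, e, f, g, h] gives [1, 1, 2, 2, 2, 2, 2, 2]; set D = diag(1, 1, 2, 2, 2, 2, 2, 2) and form L = D - A. Computing det(xI - L) by cofactor expansion (or equivalently via sum-over-permutations) gives x^8 - 14x^7 + 78x^6 - 220x^5 + 330x^4 - 250x^3 + 75x^2. The constant term is 0 because L is singular (the all-ones vector lies in its kernel). There are 2 zeros in the spectrum, matching the 2 components.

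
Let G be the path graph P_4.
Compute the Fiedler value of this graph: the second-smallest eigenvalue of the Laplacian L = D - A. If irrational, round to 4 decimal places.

The graph has 4 vertices and degree multiset [2, 2, 1, 1]; D is the diagonal matrix of degrees and L = D - A. The sorted Laplacian eigenvalues are [0, 0.5858, 2, 3.4142]; the algebraic connectivity is the second entry, 0.5858. The largest eigenvalue, 3.4142, is at most the vertex count 4.

0.5858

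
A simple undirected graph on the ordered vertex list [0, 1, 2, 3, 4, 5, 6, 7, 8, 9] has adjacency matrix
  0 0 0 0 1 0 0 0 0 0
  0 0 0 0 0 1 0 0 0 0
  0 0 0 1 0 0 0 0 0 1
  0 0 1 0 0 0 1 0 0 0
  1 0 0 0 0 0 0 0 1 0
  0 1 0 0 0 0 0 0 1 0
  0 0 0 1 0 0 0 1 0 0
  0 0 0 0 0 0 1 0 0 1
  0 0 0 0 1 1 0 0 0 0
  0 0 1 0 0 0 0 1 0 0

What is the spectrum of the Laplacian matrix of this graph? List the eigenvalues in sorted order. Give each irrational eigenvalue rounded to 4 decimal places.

[0, 0, 0.3820, 1.3820, 1.3820, 1.3820, 2.6180, 3.6180, 3.6180, 3.6180]

Each diagonal entry of L is the vertex degree and each off-diagonal entry is -1 where an edge is present, 0 otherwise; in the order [0, 1, 2, 3, 4, 5, 6, 7, 8, 9] the diagonal is [1, 1, 2, 2, 2, 2, 2, 2, 2, 2]. The multiplicity of 0 as a Laplacian eigenvalue equals the number of connected components. The 2 zero eigenvalues correspond to the 2 connected components.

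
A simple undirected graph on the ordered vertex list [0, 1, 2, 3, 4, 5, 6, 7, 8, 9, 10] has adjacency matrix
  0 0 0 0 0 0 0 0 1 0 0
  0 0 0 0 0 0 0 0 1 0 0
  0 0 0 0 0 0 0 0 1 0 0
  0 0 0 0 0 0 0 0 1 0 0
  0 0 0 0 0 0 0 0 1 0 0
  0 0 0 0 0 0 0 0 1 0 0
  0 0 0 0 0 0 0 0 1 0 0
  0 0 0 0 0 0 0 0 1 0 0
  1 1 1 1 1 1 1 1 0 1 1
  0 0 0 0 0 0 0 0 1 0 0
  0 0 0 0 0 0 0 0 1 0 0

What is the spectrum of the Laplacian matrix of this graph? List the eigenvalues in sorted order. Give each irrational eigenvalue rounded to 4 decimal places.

Reading degrees in the order [0, 1, 2, 3, 4, 5, 6, 7, 8, 9, 10] gives [1, 1, 1, 1, 1, 1, 1, 1, 10, 1, 1]; set D = diag(1, 1, 1, 1, 1, 1, 1, 1, 10, 1, 1) and form L = D - A. L is symmetric positive semidefinite, so every eigenvalue is real and nonnegative. The single zero eigenvalue shows the graph is connected. The largest eigenvalue, 11, is at most the vertex count 11.

[0, 1, 1, 1, 1, 1, 1, 1, 1, 1, 11]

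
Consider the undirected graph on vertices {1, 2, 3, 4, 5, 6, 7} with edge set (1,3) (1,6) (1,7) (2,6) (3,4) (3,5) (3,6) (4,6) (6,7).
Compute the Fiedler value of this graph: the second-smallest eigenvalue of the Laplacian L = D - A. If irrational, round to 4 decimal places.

Each diagonal entry of L is the vertex degree and each off-diagonal entry is -1 where an edge is present, 0 otherwise; in the order [1, 2, 3, 4, 5, 6, 7] the diagonal is [3, 1, 4, 2, 1, 5, 2]. The sorted Laplacian eigenvalues are [0, 0.7611, 1.1268, 1.7069, 3.2608, 5.0692, 6.0752]; the algebraic connectivity is the second entry, 0.7611. By the matrix-tree theorem the graph has (1/7) * product of the nonzero eigenvalues = 21 spanning trees.

0.7611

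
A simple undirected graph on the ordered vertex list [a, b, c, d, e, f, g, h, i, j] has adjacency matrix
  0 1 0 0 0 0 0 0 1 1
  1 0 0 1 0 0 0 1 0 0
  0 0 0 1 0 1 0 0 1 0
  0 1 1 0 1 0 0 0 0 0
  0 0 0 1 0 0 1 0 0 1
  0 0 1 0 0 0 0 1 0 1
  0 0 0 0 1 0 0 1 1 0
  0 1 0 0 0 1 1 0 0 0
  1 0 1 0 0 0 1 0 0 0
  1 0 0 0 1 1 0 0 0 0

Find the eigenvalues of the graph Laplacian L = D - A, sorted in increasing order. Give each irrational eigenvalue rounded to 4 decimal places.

[0, 2, 2, 2, 2, 2, 5, 5, 5, 5]

Reading degrees in the order [a, b, c, d, e, f, g, h, i, j] gives [3, 3, 3, 3, 3, 3, 3, 3, 3, 3]; set D = diag(3, 3, 3, 3, 3, 3, 3, 3, 3, 3) and form L = D - A. L is symmetric positive semidefinite, so every eigenvalue is real and nonnegative. The single zero eigenvalue shows the graph is connected. There is one zero in the spectrum, matching the 1 component. By the matrix-tree theorem the graph has (1/10) * product of the nonzero eigenvalues = 2000 spanning trees.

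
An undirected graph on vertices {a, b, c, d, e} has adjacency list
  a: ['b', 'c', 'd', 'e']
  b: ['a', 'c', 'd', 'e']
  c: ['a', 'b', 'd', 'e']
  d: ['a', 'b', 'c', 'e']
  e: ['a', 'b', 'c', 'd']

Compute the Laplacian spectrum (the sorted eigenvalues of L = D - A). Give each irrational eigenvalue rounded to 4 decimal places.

[0, 5, 5, 5, 5]

Reading degrees in the order [a, b, c, d, e] gives [4, 4, 4, 4, 4]; set D = diag(4, 4, 4, 4, 4) and form L = D - A. L is symmetric positive semidefinite, so every eigenvalue is real and nonnegative. The single zero eigenvalue shows the graph is connected. By the matrix-tree theorem the graph has (1/5) * product of the nonzero eigenvalues = 125 spanning trees.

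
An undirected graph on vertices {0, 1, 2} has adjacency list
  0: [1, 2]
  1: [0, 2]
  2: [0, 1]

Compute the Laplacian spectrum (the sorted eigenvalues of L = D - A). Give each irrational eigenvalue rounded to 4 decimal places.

With the vertex order [0, 1, 2], the degrees are [2, 2, 2], giving D = diag(2, 2, 2) and L = D - A. The multiplicity of 0 as a Laplacian eigenvalue equals the number of connected components. The single zero eigenvalue shows the graph is connected. The largest eigenvalue, 3, is at most the vertex count 3. By the matrix-tree theorem the graph has (1/3) * product of the nonzero eigenvalues = 3 spanning trees.

[0, 3, 3]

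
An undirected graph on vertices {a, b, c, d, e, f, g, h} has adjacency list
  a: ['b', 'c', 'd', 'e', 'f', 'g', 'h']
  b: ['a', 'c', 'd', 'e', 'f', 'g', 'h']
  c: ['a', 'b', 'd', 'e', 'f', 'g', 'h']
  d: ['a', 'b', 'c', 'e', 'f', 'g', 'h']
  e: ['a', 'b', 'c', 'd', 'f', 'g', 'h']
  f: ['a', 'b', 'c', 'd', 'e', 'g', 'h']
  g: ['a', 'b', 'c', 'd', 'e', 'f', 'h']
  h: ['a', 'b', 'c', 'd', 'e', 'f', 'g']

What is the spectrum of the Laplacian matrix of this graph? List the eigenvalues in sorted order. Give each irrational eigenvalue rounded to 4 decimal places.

Each diagonal entry of L is the vertex degree and each off-diagonal entry is -1 where an edge is present, 0 otherwise; in the order [a, b, c, d, e, f, g, h] the diagonal is [7, 7, 7, 7, 7, 7, 7, 7]. Since every row of L sums to 0, the all-ones vector is in the kernel and 0 is an eigenvalue. The single zero eigenvalue shows the graph is connected. The eigenvalues sum to 56, which equals trace(L) = 2|E|.

[0, 8, 8, 8, 8, 8, 8, 8]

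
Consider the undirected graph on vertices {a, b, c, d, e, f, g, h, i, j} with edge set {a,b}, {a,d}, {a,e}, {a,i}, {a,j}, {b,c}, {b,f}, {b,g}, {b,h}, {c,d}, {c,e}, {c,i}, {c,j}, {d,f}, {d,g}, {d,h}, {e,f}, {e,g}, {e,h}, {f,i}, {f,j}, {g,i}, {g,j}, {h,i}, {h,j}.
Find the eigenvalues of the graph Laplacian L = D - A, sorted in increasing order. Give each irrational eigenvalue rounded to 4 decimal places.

With the vertex order [a, b, c, d, e, f, g, h, i, j], the degrees are [5, 5, 5, 5, 5, 5, 5, 5, 5, 5], giving D = diag(5, 5, 5, 5, 5, 5, 5, 5, 5, 5) and L = D - A. Since every row of L sums to 0, the all-ones vector is in the kernel and 0 is an eigenvalue. The single zero eigenvalue shows the graph is connected.

[0, 5, 5, 5, 5, 5, 5, 5, 5, 10]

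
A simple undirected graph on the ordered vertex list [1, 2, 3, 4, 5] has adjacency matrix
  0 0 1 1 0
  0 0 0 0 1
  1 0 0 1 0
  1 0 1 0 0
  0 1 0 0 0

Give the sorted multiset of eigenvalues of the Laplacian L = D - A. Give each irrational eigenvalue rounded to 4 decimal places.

[0, 0, 2, 3, 3]

With the vertex order [1, 2, 3, 4, 5], the degrees are [2, 1, 2, 2, 1], giving D = diag(2, 1, 2, 2, 1) and L = D - A. The multiplicity of 0 as a Laplacian eigenvalue equals the number of connected components. The 2 zero eigenvalues correspond to the 2 connected components. There are 2 zeros in the spectrum, matching the 2 components.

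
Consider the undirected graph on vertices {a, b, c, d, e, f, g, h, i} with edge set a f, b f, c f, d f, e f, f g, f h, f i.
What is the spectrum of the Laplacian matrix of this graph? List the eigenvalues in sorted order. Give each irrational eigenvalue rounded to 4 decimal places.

Each diagonal entry of L is the vertex degree and each off-diagonal entry is -1 where an edge is present, 0 otherwise; in the order [a, b, c, d, e, f, g, h, i] the diagonal is [1, 1, 1, 1, 1, 8, 1, 1, 1]. L is symmetric positive semidefinite, so every eigenvalue is real and nonnegative. The single zero eigenvalue shows the graph is connected. The largest eigenvalue, 9, is at most the vertex count 9. The eigenvalues sum to 16, which equals trace(L) = 2|E|.

[0, 1, 1, 1, 1, 1, 1, 1, 9]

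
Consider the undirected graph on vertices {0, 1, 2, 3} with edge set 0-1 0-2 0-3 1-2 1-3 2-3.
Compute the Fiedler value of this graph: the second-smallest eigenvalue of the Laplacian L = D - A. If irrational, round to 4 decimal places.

4

Each diagonal entry of L is the vertex degree and each off-diagonal entry is -1 where an edge is present, 0 otherwise; in the order [0, 1, 2, 3] the diagonal is [3, 3, 3, 3]. The sorted Laplacian eigenvalues are [0, 4, 4, 4]; the algebraic connectivity is the second entry, 4. By the matrix-tree theorem the graph has (1/4) * product of the nonzero eigenvalues = 16 spanning trees.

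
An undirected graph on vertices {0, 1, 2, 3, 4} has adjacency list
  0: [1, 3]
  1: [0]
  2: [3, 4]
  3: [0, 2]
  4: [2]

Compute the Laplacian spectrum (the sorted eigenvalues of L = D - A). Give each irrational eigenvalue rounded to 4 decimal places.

Reading degrees in the order [0, 1, 2, 3, 4] gives [2, 1, 2, 2, 1]; set D = diag(2, 1, 2, 2, 1) and form L = D - A. L is symmetric positive semidefinite, so every eigenvalue is real and nonnegative. The single zero eigenvalue shows the graph is connected. The largest eigenvalue, 3.6180, is at most the vertex count 5.

[0, 0.3820, 1.3820, 2.6180, 3.6180]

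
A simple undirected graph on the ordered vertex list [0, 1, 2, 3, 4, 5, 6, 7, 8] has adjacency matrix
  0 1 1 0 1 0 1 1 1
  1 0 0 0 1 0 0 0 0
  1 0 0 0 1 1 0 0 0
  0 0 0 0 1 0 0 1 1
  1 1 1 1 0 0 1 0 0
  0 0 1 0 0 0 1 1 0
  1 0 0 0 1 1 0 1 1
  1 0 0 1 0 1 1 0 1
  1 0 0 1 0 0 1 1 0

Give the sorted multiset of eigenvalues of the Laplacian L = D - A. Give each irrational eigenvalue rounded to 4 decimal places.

[0, 1.6849, 2.1112, 3.2163, 3.8664, 4.9596, 5.8236, 6.9361, 7.4020]

With the vertex order [0, 1, 2, 3, 4, 5, 6, 7, 8], the degrees are [6, 2, 3, 3, 5, 3, 5, 5, 4], giving D = diag(6, 2, 3, 3, 5, 3, 5, 5, 4) and L = D - A. The multiplicity of 0 as a Laplacian eigenvalue equals the number of connected components. By the matrix-tree theorem the graph has (1/9) * product of the nonzero eigenvalues = 7288 spanning trees.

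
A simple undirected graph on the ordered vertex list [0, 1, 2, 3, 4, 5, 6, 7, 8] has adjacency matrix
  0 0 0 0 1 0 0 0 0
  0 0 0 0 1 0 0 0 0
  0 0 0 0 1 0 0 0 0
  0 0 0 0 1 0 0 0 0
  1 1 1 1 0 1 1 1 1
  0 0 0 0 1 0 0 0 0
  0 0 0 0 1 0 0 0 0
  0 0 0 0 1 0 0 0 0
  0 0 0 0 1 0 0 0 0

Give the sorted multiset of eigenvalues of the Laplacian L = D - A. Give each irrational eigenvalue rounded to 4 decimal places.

Reading degrees in the order [0, 1, 2, 3, 4, 5, 6, 7, 8] gives [1, 1, 1, 1, 8, 1, 1, 1, 1]; set D = diag(1, 1, 1, 1, 8, 1, 1, 1, 1) and form L = D - A. The multiplicity of 0 as a Laplacian eigenvalue equals the number of connected components. The single zero eigenvalue shows the graph is connected. By the matrix-tree theorem the graph has (1/9) * product of the nonzero eigenvalues = 1 spanning tree. There is one zero in the spectrum, matching the 1 component.

[0, 1, 1, 1, 1, 1, 1, 1, 9]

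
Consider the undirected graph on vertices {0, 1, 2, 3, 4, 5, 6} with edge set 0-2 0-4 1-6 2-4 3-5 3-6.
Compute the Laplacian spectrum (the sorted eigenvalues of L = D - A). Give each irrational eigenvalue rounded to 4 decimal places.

[0, 0, 0.5858, 2, 3, 3, 3.4142]

With the vertex order [0, 1, 2, 3, 4, 5, 6], the degrees are [2, 1, 2, 2, 2, 1, 2], giving D = diag(2, 1, 2, 2, 2, 1, 2) and L = D - A. Diagonalising L (or applying a numerical eigensolver to the 7x7 matrix) gives the spectrum above. The 2 zero eigenvalues correspond to the 2 connected components. The largest eigenvalue, 3.4142, is at most the vertex count 7.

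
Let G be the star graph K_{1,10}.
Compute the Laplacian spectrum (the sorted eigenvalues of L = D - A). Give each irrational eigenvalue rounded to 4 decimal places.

The graph has 11 vertices and degree multiset [10, 1, 1, 1, 1, 1, 1, 1, 1, 1, 1]; D is the diagonal matrix of degrees and L = D - A. Since every row of L sums to 0, the all-ones vector is in the kernel and 0 is an eigenvalue. The single zero eigenvalue shows the graph is connected. There is one zero in the spectrum, matching the 1 component.

[0, 1, 1, 1, 1, 1, 1, 1, 1, 1, 11]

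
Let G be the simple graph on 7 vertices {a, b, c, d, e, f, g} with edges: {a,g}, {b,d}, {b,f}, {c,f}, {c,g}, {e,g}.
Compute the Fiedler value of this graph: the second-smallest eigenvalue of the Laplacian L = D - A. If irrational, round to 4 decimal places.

Reading degrees in the order [a, b, c, d, e, f, g] gives [1, 2, 2, 1, 1, 2, 3]; set D = diag(1, 2, 2, 1, 1, 2, 3) and form L = D - A. The smallest Laplacian eigenvalue is always 0. The next one, lambda_2 = 0.2254, measures how hard the graph is to disconnect: larger values mean better connectivity. There is one zero in the spectrum, matching the 1 component.

0.2254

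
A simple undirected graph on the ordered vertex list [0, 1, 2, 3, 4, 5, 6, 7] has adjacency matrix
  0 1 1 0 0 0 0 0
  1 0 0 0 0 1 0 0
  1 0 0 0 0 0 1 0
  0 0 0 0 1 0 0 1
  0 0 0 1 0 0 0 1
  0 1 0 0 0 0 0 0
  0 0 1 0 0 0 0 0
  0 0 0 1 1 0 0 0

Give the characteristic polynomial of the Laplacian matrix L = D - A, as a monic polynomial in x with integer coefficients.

x^8 - 14x^7 + 78x^6 - 218x^5 + 314x^4 - 210x^3 + 45x^2

With the vertex order [0, 1, 2, 3, 4, 5, 6, 7], the degrees are [2, 2, 2, 2, 2, 1, 1, 2], giving D = diag(2, 2, 2, 2, 2, 1, 1, 2) and L = D - A. L has integer entries, so p(x) = det(xI - L) has integer coefficients. Expanding the determinant yields x^8 - 14x^7 + 78x^6 - 218x^5 + 314x^4 - 210x^3 + 45x^2. The constant term is 0 because L is singular (the all-ones vector lies in its kernel). The largest eigenvalue, 3.6180, is at most the vertex count 8.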